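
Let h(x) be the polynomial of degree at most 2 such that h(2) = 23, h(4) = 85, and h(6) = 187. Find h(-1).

Write h(x) = ax^2 + bx + c. Substituting each data point gives a linear system:
  4a + 2b + c = 23
  16a + 4b + c = 85
  36a + 6b + c = 187
Solving the system yields a = 5, b = 1, c = 1.
So h(x) = 5x² + x + 1.
Then h(-1) = 5.

5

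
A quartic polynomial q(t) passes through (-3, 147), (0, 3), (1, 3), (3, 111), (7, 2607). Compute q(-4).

Write q(t) = at^4 + bt^3 + ct^2 + dt + e. Substituting each data point gives a linear system:
  81a - 27b + 9c - 3d + e = 147
  e = 3
  a + b + c + d + e = 3
  81a + 27b + 9c + 3d + e = 111
  2401a + 343b + 49c + 7d + e = 2607
Solving the system yields a = 1, b = 0, c = 5, d = -6, e = 3.
So q(t) = t⁴ + 5t² - 6t + 3.
Then q(-4) = 363.

363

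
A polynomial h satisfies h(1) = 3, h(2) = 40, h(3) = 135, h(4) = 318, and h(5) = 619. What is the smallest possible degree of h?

Forward differences of the values at u = 1, 2, 3, 4, 5:
  h  : 3  40  135  318  619
  Δ  : 37  95  183  301
  Δ^2: 58  88  118
  Δ^3: 30  30
  Δ^4: 0
The third differences are constant (30) and nonzero, while all higher differences vanish, so the minimal degree is 3.

3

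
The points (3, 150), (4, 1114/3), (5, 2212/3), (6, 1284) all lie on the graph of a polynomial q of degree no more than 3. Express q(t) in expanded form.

Using the Lagrange interpolation formula with nodes 3, 4, 5, 6:
  L_0(t) = (t - 4)(t - 5)(t - 6) / -6
  L_1(t) = (t - 3)(t - 5)(t - 6) / 2
  L_2(t) = (t - 3)(t - 4)(t - 6) / -2
  L_3(t) = (t - 3)(t - 4)(t - 5) / 6
Then q(t) = 150·L_0(t) + 1114/3·L_1(t) + 2212/3·L_2(t) + 1284·L_3(t).
Expanding and collecting terms gives q(t) = 6t^3 + (1/3)t^2 - 3t - 6.
Check: q(5) = 2212/3. ✓

q(t) = 6t^3 + (1/3)t^2 - 3t - 6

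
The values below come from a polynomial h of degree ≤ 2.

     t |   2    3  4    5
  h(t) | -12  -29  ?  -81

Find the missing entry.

The 3 known points determine the degree-2 polynomial uniquely.
Write h(t) = at^2 + bt + c. Substituting each data point gives a linear system:
  4a + 2b + c = -12
  9a + 3b + c = -29
  25a + 5b + c = -81
Solving the system yields a = -3, b = -2, c = 4.
So h(t) = -3t^2 - 2t + 4.
Then h(4) = -52.

-52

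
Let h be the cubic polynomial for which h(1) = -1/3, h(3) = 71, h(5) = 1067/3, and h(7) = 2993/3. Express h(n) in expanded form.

h(n) = 3n^3 - (1/3)n^2 - 2n - 1

Using the Lagrange interpolation formula with nodes 1, 3, 5, 7:
  L_0(n) = (n - 3)(n - 5)(n - 7) / -48
  L_1(n) = (n - 1)(n - 5)(n - 7) / 16
  L_2(n) = (n - 1)(n - 3)(n - 7) / -16
  L_3(n) = (n - 1)(n - 3)(n - 5) / 48
Then h(n) = -1/3·L_0(n) + 71·L_1(n) + 1067/3·L_2(n) + 2993/3·L_3(n).
Expanding and collecting terms gives h(n) = 3n^3 - (1/3)n^2 - 2n - 1.
Check: h(7) = 2993/3. ✓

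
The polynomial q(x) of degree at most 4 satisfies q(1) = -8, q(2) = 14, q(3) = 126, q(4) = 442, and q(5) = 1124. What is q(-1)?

2

Using the Lagrange interpolation formula with nodes 1, 2, 3, 4, 5:
  L_0(x) = (x - 2)(x - 3)(x - 4)(x - 5) / 24
  L_1(x) = (x - 1)(x - 3)(x - 4)(x - 5) / -6
  L_2(x) = (x - 1)(x - 2)(x - 4)(x - 5) / 4
  L_3(x) = (x - 1)(x - 2)(x - 3)(x - 5) / -6
  L_4(x) = (x - 1)(x - 2)(x - 3)(x - 4) / 24
Then q(x) = -8·L_0(x) + 14·L_1(x) + 126·L_2(x) + 442·L_3(x) + 1124·L_4(x).
Expanding and collecting terms gives q(x) = 2x^4 - x^3 + x^2 - 4x - 6.
Evaluating at x = -1: q(-1) = 2.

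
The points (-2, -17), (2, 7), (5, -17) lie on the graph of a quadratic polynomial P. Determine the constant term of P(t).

3

Write P(t) = at^2 + bt + c. Substituting each data point gives a linear system:
  4a - 2b + c = -17
  4a + 2b + c = 7
  25a + 5b + c = -17
Solving the system yields a = -2, b = 6, c = 3.
So P(t) = -2t^2 + 6t + 3.
The constant term is 3.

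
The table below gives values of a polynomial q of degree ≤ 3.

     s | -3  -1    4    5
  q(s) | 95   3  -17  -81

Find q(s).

q(s) = -2s^3 + 6s^2 + 4s - 1

Write q(s) = as^3 + bs^2 + cs + d. Substituting each data point gives a linear system:
  -27a + 9b - 3c + d = 95
  -a + b - c + d = 3
  64a + 16b + 4c + d = -17
  125a + 25b + 5c + d = -81
Solving the system yields a = -2, b = 6, c = 4, d = -1.
So q(s) = -2s^3 + 6s^2 + 4s - 1.
Check: q(5) = -81. ✓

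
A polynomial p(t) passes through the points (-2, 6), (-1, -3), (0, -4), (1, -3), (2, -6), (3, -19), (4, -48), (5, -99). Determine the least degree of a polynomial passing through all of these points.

Forward differences of the values at t = -2, -1, 0, 1, 2, 3, 4, 5:
  p  : 6  -3  -4  -3  -6  -19  -48  -99
  Δ  : -9  -1  1  -3  -13  -29  -51
  Δ^2: 8  2  -4  -10  -16  -22
  Δ^3: -6  -6  -6  -6  -6
  Δ^4: 0  0  0  0
  Δ^5: 0  0  0
  Δ^6: 0  0
  Δ^7: 0
The third differences are constant (-6) and nonzero, while all higher differences vanish, so the minimal degree is 3.

3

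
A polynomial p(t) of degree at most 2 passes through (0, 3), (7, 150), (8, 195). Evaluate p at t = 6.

111

Write p(t) = at^2 + bt + c. Substituting each data point gives a linear system:
  c = 3
  49a + 7b + c = 150
  64a + 8b + c = 195
Solving the system yields a = 3, b = 0, c = 3.
So p(t) = 3t^2 + 3.
Then p(6) = 111.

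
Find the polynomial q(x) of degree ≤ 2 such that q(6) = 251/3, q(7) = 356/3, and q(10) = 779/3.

Using the Lagrange interpolation formula with nodes 6, 7, 10:
  L_0(x) = (x - 7)(x - 10) / 4
  L_1(x) = (x - 6)(x - 10) / -3
  L_2(x) = (x - 6)(x - 7) / 12
Then q(x) = 251/3·L_0(x) + 356/3·L_1(x) + 779/3·L_2(x).
Expanding and collecting terms gives q(x) = 3x^2 - 4x - 1/3.
Check: q(6) = 251/3. ✓

q(x) = 3x^2 - 4x - 1/3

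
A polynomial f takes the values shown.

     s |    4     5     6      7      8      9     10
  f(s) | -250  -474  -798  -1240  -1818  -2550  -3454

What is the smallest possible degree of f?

3

Forward differences of the values at s = 4, 5, 6, 7, 8, 9, 10:
  f  : -250  -474  -798  -1240  -1818  -2550  -3454
  Δ  : -224  -324  -442  -578  -732  -904
  Δ^2: -100  -118  -136  -154  -172
  Δ^3: -18  -18  -18  -18
  Δ^4: 0  0  0
  Δ^5: 0  0
  Δ^6: 0
The third differences are constant (-18) and nonzero, while all higher differences vanish, so the minimal degree is 3.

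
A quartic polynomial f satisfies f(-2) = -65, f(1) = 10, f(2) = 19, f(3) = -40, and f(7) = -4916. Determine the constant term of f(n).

5

Write f(n) = an^4 + bn^3 + cn^2 + dn + e. Substituting each data point gives a linear system:
  16a - 8b + 4c - 2d + e = -65
  a + b + c + d + e = 10
  16a + 8b + 4c + 2d + e = 19
  81a + 27b + 9c + 3d + e = -40
  2401a + 343b + 49c + 7d + e = -4916
Solving the system yields a = -3, b = 6, c = 5, d = -3, e = 5.
So f(n) = -3n⁴ + 6n³ + 5n² - 3n + 5.
The constant term is 5.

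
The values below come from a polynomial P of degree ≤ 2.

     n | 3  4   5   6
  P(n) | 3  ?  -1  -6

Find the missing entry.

The 3 known points determine the degree-2 polynomial uniquely.
Write P(n) = an^2 + bn + c. Substituting each data point gives a linear system:
  9a + 3b + c = 3
  25a + 5b + c = -1
  36a + 6b + c = -6
Solving the system yields a = -1, b = 6, c = -6.
So P(n) = -n² + 6n - 6.
Then P(4) = 2.

2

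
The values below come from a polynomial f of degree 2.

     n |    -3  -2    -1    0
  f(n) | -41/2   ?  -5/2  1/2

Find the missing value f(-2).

The 3 known points determine the degree-2 polynomial uniquely.
Write f(n) = an^2 + bn + c. Substituting each data point gives a linear system:
  9a - 3b + c = -41/2
  a - b + c = -5/2
  c = 1/2
Solving the system yields a = -2, b = 1, c = 1/2.
So f(n) = -2n² + n + 1/2.
Then f(-2) = -19/2.

-19/2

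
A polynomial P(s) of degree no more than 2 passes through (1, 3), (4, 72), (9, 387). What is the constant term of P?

0

Write P(s) = as^2 + bs + c. Substituting each data point gives a linear system:
  a + b + c = 3
  16a + 4b + c = 72
  81a + 9b + c = 387
Solving the system yields a = 5, b = -2, c = 0.
So P(s) = 5s² - 2s.
The constant term is 0.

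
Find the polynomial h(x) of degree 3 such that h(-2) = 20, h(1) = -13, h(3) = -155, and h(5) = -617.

h(x) = -4x^3 - 4x^2 - 3x - 2

Using the Lagrange interpolation formula with nodes -2, 1, 3, 5:
  L_0(x) = (x - 1)(x - 3)(x - 5) / -105
  L_1(x) = (x + 2)(x - 3)(x - 5) / 24
  L_2(x) = (x + 2)(x - 1)(x - 5) / -20
  L_3(x) = (x + 2)(x - 1)(x - 3) / 56
Then h(x) = 20·L_0(x) - 13·L_1(x) - 155·L_2(x) - 617·L_3(x).
Expanding and collecting terms gives h(x) = -4x³ - 4x² - 3x - 2.
Check: h(3) = -155. ✓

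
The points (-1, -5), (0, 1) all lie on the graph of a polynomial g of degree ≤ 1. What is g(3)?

Write g(s) = as + b. Substituting each data point gives a linear system:
  -a + b = -5
  b = 1
Solving the system yields a = 6, b = 1.
So g(s) = 6s + 1.
Then g(3) = 19.

19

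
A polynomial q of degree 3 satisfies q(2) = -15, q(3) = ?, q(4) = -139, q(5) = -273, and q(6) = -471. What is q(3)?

-57

The 4 known points determine the degree-3 polynomial uniquely.
Write q(s) = as^3 + bs^2 + cs + d. Substituting each data point gives a linear system:
  8a + 4b + 2c + d = -15
  64a + 16b + 4c + d = -139
  125a + 25b + 5c + d = -273
  216a + 36b + 6c + d = -471
Solving the system yields a = -2, b = -2, c = 6, d = -3.
So q(s) = -2s^3 - 2s^2 + 6s - 3.
Then q(3) = -57.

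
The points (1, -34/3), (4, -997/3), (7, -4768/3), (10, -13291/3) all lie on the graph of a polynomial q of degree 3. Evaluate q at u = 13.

-28510/3

Forward differences of the values at u = 1, 4, 7, 10:
  q  : -34/3  -997/3  -4768/3  -13291/3
  Δ  : -321  -1257  -2841
  Δ^2: -936  -1584
  Δ^3: -648
The third differences are constant, confirming degree 3.
Interpolating (Newton forward form) and evaluating at u = 13 gives q(13) = -28510/3.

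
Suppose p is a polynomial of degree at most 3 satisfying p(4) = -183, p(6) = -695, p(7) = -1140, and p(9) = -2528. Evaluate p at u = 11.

Write p(u) = au^3 + bu^2 + cu + d. Substituting each data point gives a linear system:
  64a + 16b + 4c + d = -183
  216a + 36b + 6c + d = -695
  343a + 49b + 7c + d = -1140
  729a + 81b + 9c + d = -2528
Solving the system yields a = -4, b = 5, c = -2, d = 1.
So p(u) = -4u^3 + 5u^2 - 2u + 1.
Then p(11) = -4740.

-4740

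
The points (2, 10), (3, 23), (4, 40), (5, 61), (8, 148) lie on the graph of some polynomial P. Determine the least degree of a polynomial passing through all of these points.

Divided differences on the nodes 2, 3, 4, 5, 8:
  order 0: 10  23  40  61  148
  order 1: 13  17  21  29
  order 2: 2  2  2
  order 3: 0  0
  order 4: 0
The order-2 divided differences are all 2 (nonzero) and every higher order vanishes, so the data lies on a polynomial of degree exactly 2.

2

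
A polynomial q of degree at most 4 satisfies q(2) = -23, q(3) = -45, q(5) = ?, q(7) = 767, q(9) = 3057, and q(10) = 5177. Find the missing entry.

37

The 5 known points determine the degree-4 polynomial uniquely.
Write q(s) = as^4 + bs^3 + cs^2 + ds + e. Substituting each data point gives a linear system:
  16a + 8b + 4c + 2d + e = -23
  81a + 27b + 9c + 3d + e = -45
  2401a + 343b + 49c + 7d + e = 767
  6561a + 729b + 81c + 9d + e = 3057
  10000a + 1000b + 100c + 10d + e = 5177
Solving the system yields a = 1, b = -5, c = 2, d = -2, e = -3.
So q(s) = s^4 - 5s^3 + 2s^2 - 2s - 3.
Then q(5) = 37.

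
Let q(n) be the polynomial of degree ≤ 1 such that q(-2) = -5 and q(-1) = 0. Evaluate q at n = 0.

Using the Lagrange interpolation formula with nodes -2, -1:
  L_0(n) = (n + 1) / -1
  L_1(n) = (n + 2) / 1
Then q(n) = -5·L_0(n) + 0·L_1(n).
Expanding and collecting terms gives q(n) = 5n + 5.
Evaluating at n = 0: q(0) = 5.

5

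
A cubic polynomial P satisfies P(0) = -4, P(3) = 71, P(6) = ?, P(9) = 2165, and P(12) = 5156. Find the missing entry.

On equispaced nodes a degree-3 polynomial has vanishing fourth forward difference, so
  P(0) - 4·P(3) + 6·P(6) - 4·P(9) + P(12) = 0.
Substituting the known values and solving for P(6):
  6·P(6) = 3792
  P(6) = 632.

632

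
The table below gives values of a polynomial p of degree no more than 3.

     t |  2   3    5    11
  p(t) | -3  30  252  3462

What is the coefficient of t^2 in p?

Write p(t) = at^3 + bt^2 + ct + d. Substituting each data point gives a linear system:
  8a + 4b + 2c + d = -3
  27a + 9b + 3c + d = 30
  125a + 25b + 5c + d = 252
  1331a + 121b + 11c + d = 3462
Solving the system yields a = 3, b = -4, c = -4, d = -3.
So p(t) = 3t^3 - 4t^2 - 4t - 3.
The coefficient of t^2 is -4.

-4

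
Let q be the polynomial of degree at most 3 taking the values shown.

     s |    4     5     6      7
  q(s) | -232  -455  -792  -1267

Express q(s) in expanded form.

q(s) = -4s^3 + 3s^2 - 6s

Write q(s) = as^3 + bs^2 + cs + d. Substituting each data point gives a linear system:
  64a + 16b + 4c + d = -232
  125a + 25b + 5c + d = -455
  216a + 36b + 6c + d = -792
  343a + 49b + 7c + d = -1267
Solving the system yields a = -4, b = 3, c = -6, d = 0.
So q(s) = -4s³ + 3s² - 6s.
Check: q(5) = -455. ✓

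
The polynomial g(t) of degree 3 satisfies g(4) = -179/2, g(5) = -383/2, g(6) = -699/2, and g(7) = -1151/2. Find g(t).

Write g(t) = at^3 + bt^2 + ct + d. Substituting each data point gives a linear system:
  64a + 16b + 4c + d = -179/2
  125a + 25b + 5c + d = -383/2
  216a + 36b + 6c + d = -699/2
  343a + 49b + 7c + d = -1151/2
Solving the system yields a = -2, b = 2, c = 2, d = -3/2.
So g(t) = -2t³ + 2t² + 2t - 3/2.
Check: g(4) = -179/2. ✓

g(t) = -2t^3 + 2t^2 + 2t - 3/2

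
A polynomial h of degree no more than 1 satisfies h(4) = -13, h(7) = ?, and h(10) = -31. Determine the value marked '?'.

-22

On equispaced nodes a degree-1 polynomial has vanishing second forward difference, so
  h(4) - 2·h(7) + h(10) = 0.
Substituting the known values and solving for h(7):
  -2·h(7) = 44
  h(7) = -22.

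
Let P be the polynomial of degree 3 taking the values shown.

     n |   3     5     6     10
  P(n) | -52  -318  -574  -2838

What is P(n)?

P(n) = -3n^3 + n^2 + 6n + 2

Using the Lagrange interpolation formula with nodes 3, 5, 6, 10:
  L_0(n) = (n - 5)(n - 6)(n - 10) / -42
  L_1(n) = (n - 3)(n - 6)(n - 10) / 10
  L_2(n) = (n - 3)(n - 5)(n - 10) / -12
  L_3(n) = (n - 3)(n - 5)(n - 6) / 140
Then P(n) = -52·L_0(n) - 318·L_1(n) - 574·L_2(n) - 2838·L_3(n).
Expanding and collecting terms gives P(n) = -3n^3 + n^2 + 6n + 2.
Check: P(10) = -2838. ✓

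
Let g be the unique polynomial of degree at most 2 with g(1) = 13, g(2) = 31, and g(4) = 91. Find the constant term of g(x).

Write g(x) = ax^2 + bx + c. Substituting each data point gives a linear system:
  a + b + c = 13
  4a + 2b + c = 31
  16a + 4b + c = 91
Solving the system yields a = 4, b = 6, c = 3.
So g(x) = 4x^2 + 6x + 3.
The constant term is 3.

3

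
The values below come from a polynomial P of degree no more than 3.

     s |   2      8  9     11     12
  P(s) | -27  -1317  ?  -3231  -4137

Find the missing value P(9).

-1833

The 4 known points determine the degree-3 polynomial uniquely.
Write P(s) = as^3 + bs^2 + cs + d. Substituting each data point gives a linear system:
  8a + 4b + 2c + d = -27
  512a + 64b + 8c + d = -1317
  1331a + 121b + 11c + d = -3231
  1728a + 144b + 12c + d = -4137
Solving the system yields a = -2, b = -5, c = 3, d = 3.
So P(s) = -2s^3 - 5s^2 + 3s + 3.
Then P(9) = -1833.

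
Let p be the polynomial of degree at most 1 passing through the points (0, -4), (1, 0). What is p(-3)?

-16

Using the Lagrange interpolation formula with nodes 0, 1:
  L_0(n) = (n - 1) / -1
  L_1(n) = n / 1
Then p(n) = -4·L_0(n) + 0·L_1(n).
Expanding and collecting terms gives p(n) = 4n - 4.
Evaluating at n = -3: p(-3) = -16.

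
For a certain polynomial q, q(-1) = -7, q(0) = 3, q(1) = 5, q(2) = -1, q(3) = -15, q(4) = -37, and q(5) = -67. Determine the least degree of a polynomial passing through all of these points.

Forward differences of the values at u = -1, 0, 1, 2, 3, 4, 5:
  q  : -7  3  5  -1  -15  -37  -67
  Δ  : 10  2  -6  -14  -22  -30
  Δ^2: -8  -8  -8  -8  -8
  Δ^3: 0  0  0  0
  Δ^4: 0  0  0
  Δ^5: 0  0
  Δ^6: 0
The second differences are constant (-8) and nonzero, while all higher differences vanish, so the minimal degree is 2.

2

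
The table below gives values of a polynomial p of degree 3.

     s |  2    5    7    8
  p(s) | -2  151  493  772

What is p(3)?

17

Write p(s) = as^3 + bs^2 + cs + d. Substituting each data point gives a linear system:
  8a + 4b + 2c + d = -2
  125a + 25b + 5c + d = 151
  343a + 49b + 7c + d = 493
  512a + 64b + 8c + d = 772
Solving the system yields a = 2, b = -4, c = 1, d = -4.
So p(s) = 2s³ - 4s² + s - 4.
Then p(3) = 17.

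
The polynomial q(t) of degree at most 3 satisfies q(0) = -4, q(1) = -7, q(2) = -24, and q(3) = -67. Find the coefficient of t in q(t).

Write q(t) = at^3 + bt^2 + ct + d. Substituting each data point gives a linear system:
  d = -4
  a + b + c + d = -7
  8a + 4b + 2c + d = -24
  27a + 9b + 3c + d = -67
Solving the system yields a = -2, b = -1, c = 0, d = -4.
So q(t) = -2t^3 - t^2 - 4.
The coefficient of t is 0.

0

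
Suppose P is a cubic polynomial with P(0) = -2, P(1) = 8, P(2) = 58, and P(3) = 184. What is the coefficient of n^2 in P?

Write P(n) = an^3 + bn^2 + cn + d. Substituting each data point gives a linear system:
  d = -2
  a + b + c + d = 8
  8a + 4b + 2c + d = 58
  27a + 9b + 3c + d = 184
Solving the system yields a = 6, b = 2, c = 2, d = -2.
So P(n) = 6n^3 + 2n^2 + 2n - 2.
The coefficient of n^2 is 2.

2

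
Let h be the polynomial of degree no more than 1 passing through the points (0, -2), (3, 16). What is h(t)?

Write h(t) = at + b. Substituting each data point gives a linear system:
  b = -2
  3a + b = 16
Solving the system yields a = 6, b = -2.
So h(t) = 6t - 2.
Check: h(0) = -2. ✓

h(t) = 6t - 2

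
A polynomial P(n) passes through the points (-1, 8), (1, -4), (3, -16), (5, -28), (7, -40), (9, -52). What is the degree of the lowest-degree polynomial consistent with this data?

1

Forward differences of the values at n = -1, 1, 3, 5, 7, 9:
  P  : 8  -4  -16  -28  -40  -52
  Δ  : -12  -12  -12  -12  -12
  Δ^2: 0  0  0  0
  Δ^3: 0  0  0
  Δ^4: 0  0
  Δ^5: 0
The first differences are constant (-12) and nonzero, while all higher differences vanish, so the minimal degree is 1.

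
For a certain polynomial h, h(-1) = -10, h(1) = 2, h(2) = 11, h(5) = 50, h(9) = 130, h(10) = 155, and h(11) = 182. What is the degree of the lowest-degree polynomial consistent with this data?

2

Divided differences on the nodes -1, 1, 2, 5, 9, 10, 11:
  order 0: -10  2  11  50  130  155  182
  order 1: 6  9  13  20  25  27
  order 2: 1  1  1  1  1
  order 3: 0  0  0  0
  order 4: 0  0  0
  order 5: 0  0
  order 6: 0
The order-2 divided differences are all 1 (nonzero) and every higher order vanishes, so the data lies on a polynomial of degree exactly 2.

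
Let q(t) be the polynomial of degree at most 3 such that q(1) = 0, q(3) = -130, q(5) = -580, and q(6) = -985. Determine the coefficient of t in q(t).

Write q(t) = at^3 + bt^2 + ct + d. Substituting each data point gives a linear system:
  a + b + c + d = 0
  27a + 9b + 3c + d = -130
  125a + 25b + 5c + d = -580
  216a + 36b + 6c + d = -985
Solving the system yields a = -4, b = -4, c = 3, d = 5.
So q(t) = -4t³ - 4t² + 3t + 5.
The coefficient of t is 3.

3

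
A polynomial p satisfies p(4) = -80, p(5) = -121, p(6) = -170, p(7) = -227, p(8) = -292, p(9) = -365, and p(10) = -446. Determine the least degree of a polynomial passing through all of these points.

Forward differences of the values at u = 4, 5, 6, 7, 8, 9, 10:
  p  : -80  -121  -170  -227  -292  -365  -446
  Δ  : -41  -49  -57  -65  -73  -81
  Δ^2: -8  -8  -8  -8  -8
  Δ^3: 0  0  0  0
  Δ^4: 0  0  0
  Δ^5: 0  0
  Δ^6: 0
The second differences are constant (-8) and nonzero, while all higher differences vanish, so the minimal degree is 2.

2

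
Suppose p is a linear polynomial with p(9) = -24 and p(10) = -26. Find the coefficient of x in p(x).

Write p(x) = ax + b. Substituting each data point gives a linear system:
  9a + b = -24
  10a + b = -26
Solving the system yields a = -2, b = -6.
So p(x) = -2x - 6.
The leading coefficient is -2.

-2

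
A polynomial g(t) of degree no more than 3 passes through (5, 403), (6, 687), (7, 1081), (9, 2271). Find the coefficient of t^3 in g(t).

Write g(t) = at^3 + bt^2 + ct + d. Substituting each data point gives a linear system:
  125a + 25b + 5c + d = 403
  216a + 36b + 6c + d = 687
  343a + 49b + 7c + d = 1081
  729a + 81b + 9c + d = 2271
Solving the system yields a = 3, b = 1, c = 0, d = 3.
So g(t) = 3t³ + t² + 3.
The leading coefficient is 3.

3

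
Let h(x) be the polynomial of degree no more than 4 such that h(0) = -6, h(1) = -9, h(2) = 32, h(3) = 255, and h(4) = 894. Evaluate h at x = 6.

4836

Using the Lagrange interpolation formula with nodes 0, 1, 2, 3, 4:
  L_0(x) = (x - 1)(x - 2)(x - 3)(x - 4) / 24
  L_1(x) = x(x - 2)(x - 3)(x - 4) / -6
  L_2(x) = x(x - 1)(x - 3)(x - 4) / 4
  L_3(x) = x(x - 1)(x - 2)(x - 4) / -6
  L_4(x) = x(x - 1)(x - 2)(x - 3) / 24
Then h(x) = -6·L_0(x) - 9·L_1(x) + 32·L_2(x) + 255·L_3(x) + 894·L_4(x).
Expanding and collecting terms gives h(x) = 4x^4 - x^3 - 3x^2 - 3x - 6.
Evaluating at x = 6: h(6) = 4836.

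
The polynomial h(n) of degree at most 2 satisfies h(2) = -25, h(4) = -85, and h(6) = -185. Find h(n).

h(n) = -5n^2 - 5

Using the Lagrange interpolation formula with nodes 2, 4, 6:
  L_0(n) = (n - 4)(n - 6) / 8
  L_1(n) = (n - 2)(n - 6) / -4
  L_2(n) = (n - 2)(n - 4) / 8
Then h(n) = -25·L_0(n) - 85·L_1(n) - 185·L_2(n).
Expanding and collecting terms gives h(n) = -5n^2 - 5.
Check: h(2) = -25. ✓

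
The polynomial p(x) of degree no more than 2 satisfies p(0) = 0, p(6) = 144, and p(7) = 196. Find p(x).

p(x) = 4x^2

Using the Lagrange interpolation formula with nodes 0, 6, 7:
  L_0(x) = (x - 6)(x - 7) / 42
  L_1(x) = x(x - 7) / -6
  L_2(x) = x(x - 6) / 7
Then p(x) = 0·L_0(x) + 144·L_1(x) + 196·L_2(x).
Expanding and collecting terms gives p(x) = 4x^2.
Check: p(0) = 0. ✓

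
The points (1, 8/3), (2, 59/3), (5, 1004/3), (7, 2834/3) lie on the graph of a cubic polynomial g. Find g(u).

g(u) = 3u^3 - 2u^2 + 2u - 1/3

Using the Lagrange interpolation formula with nodes 1, 2, 5, 7:
  L_0(u) = (u - 2)(u - 5)(u - 7) / -24
  L_1(u) = (u - 1)(u - 5)(u - 7) / 15
  L_2(u) = (u - 1)(u - 2)(u - 7) / -24
  L_3(u) = (u - 1)(u - 2)(u - 5) / 60
Then g(u) = 8/3·L_0(u) + 59/3·L_1(u) + 1004/3·L_2(u) + 2834/3·L_3(u).
Expanding and collecting terms gives g(u) = 3u³ - 2u² + 2u - 1/3.
Check: g(2) = 59/3. ✓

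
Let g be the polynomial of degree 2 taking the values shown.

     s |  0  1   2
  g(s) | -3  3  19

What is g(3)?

45

Forward differences of the values at s = 0, 1, 2:
  g  : -3  3  19
  Δ  : 6  16
  Δ^2: 10
The second differences are constant, confirming degree 2.
Interpolating (Newton forward form) and evaluating at s = 3 gives g(3) = 45.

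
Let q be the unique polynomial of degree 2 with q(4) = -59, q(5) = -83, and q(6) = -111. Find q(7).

Write q(n) = an^2 + bn + c. Substituting each data point gives a linear system:
  16a + 4b + c = -59
  25a + 5b + c = -83
  36a + 6b + c = -111
Solving the system yields a = -2, b = -6, c = -3.
So q(n) = -2n^2 - 6n - 3.
Then q(7) = -143.

-143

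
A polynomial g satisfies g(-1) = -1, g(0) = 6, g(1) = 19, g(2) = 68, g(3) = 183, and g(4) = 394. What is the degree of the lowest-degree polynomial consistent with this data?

3

Forward differences of the values at t = -1, 0, 1, 2, 3, 4:
  g  : -1  6  19  68  183  394
  Δ  : 7  13  49  115  211
  Δ^2: 6  36  66  96
  Δ^3: 30  30  30
  Δ^4: 0  0
  Δ^5: 0
The third differences are constant (30) and nonzero, while all higher differences vanish, so the minimal degree is 3.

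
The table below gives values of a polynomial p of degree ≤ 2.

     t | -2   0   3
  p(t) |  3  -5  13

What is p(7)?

Using the Lagrange interpolation formula with nodes -2, 0, 3:
  L_0(t) = t(t - 3) / 10
  L_1(t) = (t + 2)(t - 3) / -6
  L_2(t) = (t + 2)t / 15
Then p(t) = 3·L_0(t) - 5·L_1(t) + 13·L_2(t).
Expanding and collecting terms gives p(t) = 2t² - 5.
Evaluating at t = 7: p(7) = 93.

93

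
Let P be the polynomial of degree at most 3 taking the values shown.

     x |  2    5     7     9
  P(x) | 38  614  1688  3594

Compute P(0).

Using the Lagrange interpolation formula with nodes 2, 5, 7, 9:
  L_0(x) = (x - 5)(x - 7)(x - 9) / -105
  L_1(x) = (x - 2)(x - 7)(x - 9) / 24
  L_2(x) = (x - 2)(x - 5)(x - 9) / -20
  L_3(x) = (x - 2)(x - 5)(x - 7) / 56
Then P(x) = 38·L_0(x) + 614·L_1(x) + 1688·L_2(x) + 3594·L_3(x).
Expanding and collecting terms gives P(x) = 5x^3 - x^2 + 4x - 6.
Evaluating at x = 0: P(0) = -6.

-6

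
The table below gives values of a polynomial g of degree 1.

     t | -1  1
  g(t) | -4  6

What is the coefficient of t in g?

5

Write g(t) = at + b. Substituting each data point gives a linear system:
  -a + b = -4
  a + b = 6
Solving the system yields a = 5, b = 1.
So g(t) = 5t + 1.
The leading coefficient is 5.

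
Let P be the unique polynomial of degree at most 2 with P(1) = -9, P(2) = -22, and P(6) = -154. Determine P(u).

P(u) = -4u^2 - u - 4

Write P(u) = au^2 + bu + c. Substituting each data point gives a linear system:
  a + b + c = -9
  4a + 2b + c = -22
  36a + 6b + c = -154
Solving the system yields a = -4, b = -1, c = -4.
So P(u) = -4u^2 - u - 4.
Check: P(6) = -154. ✓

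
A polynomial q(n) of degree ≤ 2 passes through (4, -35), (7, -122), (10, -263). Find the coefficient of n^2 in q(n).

-3

Write q(n) = an^2 + bn + c. Substituting each data point gives a linear system:
  16a + 4b + c = -35
  49a + 7b + c = -122
  100a + 10b + c = -263
Solving the system yields a = -3, b = 4, c = -3.
So q(n) = -3n² + 4n - 3.
The leading coefficient is -3.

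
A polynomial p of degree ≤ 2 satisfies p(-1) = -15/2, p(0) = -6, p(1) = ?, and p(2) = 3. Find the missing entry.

On equispaced nodes a degree-2 polynomial has vanishing third forward difference, so
  - p(-1) + 3·p(0) - 3·p(1) + p(2) = 0.
Substituting the known values and solving for p(1):
  -3·p(1) = 15/2
  p(1) = -5/2.

-5/2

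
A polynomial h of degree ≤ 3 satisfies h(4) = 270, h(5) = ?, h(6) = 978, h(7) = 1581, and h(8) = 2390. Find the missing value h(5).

The 4 known points determine the degree-3 polynomial uniquely.
Write h(s) = as^3 + bs^2 + cs + d. Substituting each data point gives a linear system:
  64a + 16b + 4c + d = 270
  216a + 36b + 6c + d = 978
  343a + 49b + 7c + d = 1581
  512a + 64b + 8c + d = 2390
Solving the system yields a = 5, b = -2, c = -6, d = 6.
So h(s) = 5s³ - 2s² - 6s + 6.
Then h(5) = 551.

551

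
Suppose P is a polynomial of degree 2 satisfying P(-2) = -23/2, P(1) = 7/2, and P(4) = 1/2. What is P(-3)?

-41/2

Forward differences of the values at u = -2, 1, 4:
  P  : -23/2  7/2  1/2
  Δ  : 15  -3
  Δ^2: -18
The second differences are constant, confirming degree 2.
Interpolating (Newton forward form) and evaluating at u = -3 gives P(-3) = -41/2.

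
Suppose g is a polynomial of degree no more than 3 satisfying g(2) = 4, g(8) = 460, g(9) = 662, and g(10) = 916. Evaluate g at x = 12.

Using the Lagrange interpolation formula with nodes 2, 8, 9, 10:
  L_0(x) = (x - 8)(x - 9)(x - 10) / -336
  L_1(x) = (x - 2)(x - 9)(x - 10) / 12
  L_2(x) = (x - 2)(x - 8)(x - 10) / -7
  L_3(x) = (x - 2)(x - 8)(x - 9) / 16
Then g(x) = 4·L_0(x) + 460·L_1(x) + 662·L_2(x) + 916·L_3(x).
Expanding and collecting terms gives g(x) = x^3 - x^2 + 2x - 4.
Evaluating at x = 12: g(12) = 1604.

1604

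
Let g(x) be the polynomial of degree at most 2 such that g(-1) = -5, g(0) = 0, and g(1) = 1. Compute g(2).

Write g(x) = ax^2 + bx + c. Substituting each data point gives a linear system:
  a - b + c = -5
  c = 0
  a + b + c = 1
Solving the system yields a = -2, b = 3, c = 0.
So g(x) = -2x^2 + 3x.
Then g(2) = -2.

-2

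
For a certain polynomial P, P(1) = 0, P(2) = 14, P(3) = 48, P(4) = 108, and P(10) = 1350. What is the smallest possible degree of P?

3

Divided differences on the nodes 1, 2, 3, 4, 10:
  order 0: 0  14  48  108  1350
  order 1: 14  34  60  207
  order 2: 10  13  21
  order 3: 1  1
  order 4: 0
The order-3 divided differences are all 1 (nonzero) and every higher order vanishes, so the data lies on a polynomial of degree exactly 3.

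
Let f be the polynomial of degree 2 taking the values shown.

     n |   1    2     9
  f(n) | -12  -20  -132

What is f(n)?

Using the Lagrange interpolation formula with nodes 1, 2, 9:
  L_0(n) = (n - 2)(n - 9) / 8
  L_1(n) = (n - 1)(n - 9) / -7
  L_2(n) = (n - 1)(n - 2) / 56
Then f(n) = -12·L_0(n) - 20·L_1(n) - 132·L_2(n).
Expanding and collecting terms gives f(n) = -n^2 - 5n - 6.
Check: f(2) = -20. ✓

f(n) = -n^2 - 5n - 6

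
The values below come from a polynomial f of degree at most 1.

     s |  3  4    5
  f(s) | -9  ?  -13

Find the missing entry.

-11

On equispaced nodes a degree-1 polynomial has vanishing second forward difference, so
  f(3) - 2·f(4) + f(5) = 0.
Substituting the known values and solving for f(4):
  -2·f(4) = 22
  f(4) = -11.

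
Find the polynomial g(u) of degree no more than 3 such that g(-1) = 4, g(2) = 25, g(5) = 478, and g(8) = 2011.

g(u) = 4u^3 - 5u + 3

Using the Lagrange interpolation formula with nodes -1, 2, 5, 8:
  L_0(u) = (u - 2)(u - 5)(u - 8) / -162
  L_1(u) = (u + 1)(u - 5)(u - 8) / 54
  L_2(u) = (u + 1)(u - 2)(u - 8) / -54
  L_3(u) = (u + 1)(u - 2)(u - 5) / 162
Then g(u) = 4·L_0(u) + 25·L_1(u) + 478·L_2(u) + 2011·L_3(u).
Expanding and collecting terms gives g(u) = 4u^3 - 5u + 3.
Check: g(8) = 2011. ✓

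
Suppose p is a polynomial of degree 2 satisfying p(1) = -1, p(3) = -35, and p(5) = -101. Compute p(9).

Forward differences of the values at u = 1, 3, 5:
  p  : -1  -35  -101
  Δ  : -34  -66
  Δ^2: -32
The second differences are constant, confirming degree 2.
Interpolating (Newton forward form) and evaluating at u = 9 gives p(9) = -329.

-329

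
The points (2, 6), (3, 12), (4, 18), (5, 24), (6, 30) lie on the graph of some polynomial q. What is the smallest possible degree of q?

1

Forward differences of the values at s = 2, 3, 4, 5, 6:
  q  : 6  12  18  24  30
  Δ  : 6  6  6  6
  Δ^2: 0  0  0
  Δ^3: 0  0
  Δ^4: 0
The first differences are constant (6) and nonzero, while all higher differences vanish, so the minimal degree is 1.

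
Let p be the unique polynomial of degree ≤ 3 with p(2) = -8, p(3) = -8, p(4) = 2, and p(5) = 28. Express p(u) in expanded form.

Using the Lagrange interpolation formula with nodes 2, 3, 4, 5:
  L_0(u) = (u - 3)(u - 4)(u - 5) / -6
  L_1(u) = (u - 2)(u - 4)(u - 5) / 2
  L_2(u) = (u - 2)(u - 3)(u - 5) / -2
  L_3(u) = (u - 2)(u - 3)(u - 4) / 6
Then p(u) = -8·L_0(u) - 8·L_1(u) + 2·L_2(u) + 28·L_3(u).
Expanding and collecting terms gives p(u) = u^3 - 4u^2 + u - 2.
Check: p(3) = -8. ✓

p(u) = u^3 - 4u^2 + u - 2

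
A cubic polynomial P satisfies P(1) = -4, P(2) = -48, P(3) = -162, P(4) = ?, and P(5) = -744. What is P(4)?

-382

On equispaced nodes a degree-3 polynomial has vanishing fourth forward difference, so
  P(1) - 4·P(2) + 6·P(3) - 4·P(4) + P(5) = 0.
Substituting the known values and solving for P(4):
  -4·P(4) = 1528
  P(4) = -382.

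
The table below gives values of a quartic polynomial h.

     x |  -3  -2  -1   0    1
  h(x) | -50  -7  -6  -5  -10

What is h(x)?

Write h(x) = ax^4 + bx^3 + cx^2 + dx + e. Substituting each data point gives a linear system:
  81a - 27b + 9c - 3d + e = -50
  16a - 8b + 4c - 2d + e = -7
  a - b + c - d + e = -6
  e = -5
  a + b + c + d + e = -10
Solving the system yields a = -2, b = -5, c = -1, d = 3, e = -5.
So h(x) = -2x^4 - 5x^3 - x^2 + 3x - 5.
Check: h(-2) = -7. ✓

h(x) = -2x^4 - 5x^3 - x^2 + 3x - 5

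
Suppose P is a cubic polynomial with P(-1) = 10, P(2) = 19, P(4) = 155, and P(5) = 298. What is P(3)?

66

Write P(s) = as^3 + bs^2 + cs + d. Substituting each data point gives a linear system:
  -a + b - c + d = 10
  8a + 4b + 2c + d = 19
  64a + 16b + 4c + d = 155
  125a + 25b + 5c + d = 298
Solving the system yields a = 2, b = 3, c = -6, d = 3.
So P(s) = 2s^3 + 3s^2 - 6s + 3.
Then P(3) = 66.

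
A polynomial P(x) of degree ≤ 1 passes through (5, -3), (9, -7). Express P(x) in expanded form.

Using the Lagrange interpolation formula with nodes 5, 9:
  L_0(x) = (x - 9) / -4
  L_1(x) = (x - 5) / 4
Then P(x) = -3·L_0(x) - 7·L_1(x).
Expanding and collecting terms gives P(x) = -x + 2.
Check: P(9) = -7. ✓

P(x) = -x + 2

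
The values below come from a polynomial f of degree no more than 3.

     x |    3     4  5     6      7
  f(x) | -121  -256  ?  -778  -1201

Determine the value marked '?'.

-469

On equispaced nodes a degree-3 polynomial has vanishing fourth forward difference, so
  f(3) - 4·f(4) + 6·f(5) - 4·f(6) + f(7) = 0.
Substituting the known values and solving for f(5):
  6·f(5) = -2814
  f(5) = -469.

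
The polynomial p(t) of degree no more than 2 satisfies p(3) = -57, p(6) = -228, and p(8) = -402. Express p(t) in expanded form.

Write p(t) = at^2 + bt + c. Substituting each data point gives a linear system:
  9a + 3b + c = -57
  36a + 6b + c = -228
  64a + 8b + c = -402
Solving the system yields a = -6, b = -3, c = 6.
So p(t) = -6t^2 - 3t + 6.
Check: p(8) = -402. ✓

p(t) = -6t^2 - 3t + 6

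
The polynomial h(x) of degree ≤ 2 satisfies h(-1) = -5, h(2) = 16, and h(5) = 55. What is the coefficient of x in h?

Write h(x) = ax^2 + bx + c. Substituting each data point gives a linear system:
  a - b + c = -5
  4a + 2b + c = 16
  25a + 5b + c = 55
Solving the system yields a = 1, b = 6, c = 0.
So h(x) = x^2 + 6x.
The coefficient of x is 6.

6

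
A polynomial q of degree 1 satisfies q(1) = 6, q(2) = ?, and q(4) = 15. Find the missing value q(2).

The 2 known points determine the degree-1 polynomial uniquely.
Write q(x) = ax + b. Substituting each data point gives a linear system:
  a + b = 6
  4a + b = 15
Solving the system yields a = 3, b = 3.
So q(x) = 3x + 3.
Then q(2) = 9.

9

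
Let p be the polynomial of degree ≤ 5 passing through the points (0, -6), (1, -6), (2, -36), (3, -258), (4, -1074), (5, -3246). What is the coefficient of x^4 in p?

Write p(x) = ax^5 + bx^4 + cx^3 + dx^2 + ex + k. Substituting each data point gives a linear system:
  k = -6
  a + b + c + d + e + k = -6
  32a + 16b + 8c + 4d + 2e + k = -36
  243a + 81b + 27c + 9d + 3e + k = -258
  1024a + 256b + 64c + 16d + 4e + k = -1074
  3125a + 625b + 125c + 25d + 5e + k = -3246
Solving the system yields a = -1, b = 0, c = -2, d = 6, e = -3, k = -6.
So p(x) = -x^5 - 2x^3 + 6x^2 - 3x - 6.
The coefficient of x^4 is 0.

0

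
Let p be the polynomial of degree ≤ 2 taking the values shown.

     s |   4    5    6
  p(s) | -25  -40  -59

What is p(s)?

p(s) = -2s^2 + 3s - 5

Write p(s) = as^2 + bs + c. Substituting each data point gives a linear system:
  16a + 4b + c = -25
  25a + 5b + c = -40
  36a + 6b + c = -59
Solving the system yields a = -2, b = 3, c = -5.
So p(s) = -2s^2 + 3s - 5.
Check: p(6) = -59. ✓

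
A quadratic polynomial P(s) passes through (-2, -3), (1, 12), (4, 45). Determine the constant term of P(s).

5

Write P(s) = as^2 + bs + c. Substituting each data point gives a linear system:
  4a - 2b + c = -3
  a + b + c = 12
  16a + 4b + c = 45
Solving the system yields a = 1, b = 6, c = 5.
So P(s) = s^2 + 6s + 5.
The constant term is 5.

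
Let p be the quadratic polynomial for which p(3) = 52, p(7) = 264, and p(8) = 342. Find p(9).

430

Write p(u) = au^2 + bu + c. Substituting each data point gives a linear system:
  9a + 3b + c = 52
  49a + 7b + c = 264
  64a + 8b + c = 342
Solving the system yields a = 5, b = 3, c = -2.
So p(u) = 5u^2 + 3u - 2.
Then p(9) = 430.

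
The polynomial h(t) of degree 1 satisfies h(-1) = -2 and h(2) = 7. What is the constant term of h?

Write h(t) = at + b. Substituting each data point gives a linear system:
  -a + b = -2
  2a + b = 7
Solving the system yields a = 3, b = 1.
So h(t) = 3t + 1.
The constant term is 1.

1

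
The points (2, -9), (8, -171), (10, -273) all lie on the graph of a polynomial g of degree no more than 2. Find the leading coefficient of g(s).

Write g(s) = as^2 + bs + c. Substituting each data point gives a linear system:
  4a + 2b + c = -9
  64a + 8b + c = -171
  100a + 10b + c = -273
Solving the system yields a = -3, b = 3, c = -3.
So g(s) = -3s^2 + 3s - 3.
The leading coefficient is -3.

-3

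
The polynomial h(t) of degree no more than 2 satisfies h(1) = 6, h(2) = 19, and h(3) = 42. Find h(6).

Using the Lagrange interpolation formula with nodes 1, 2, 3:
  L_0(t) = (t - 2)(t - 3) / 2
  L_1(t) = (t - 1)(t - 3) / -1
  L_2(t) = (t - 1)(t - 2) / 2
Then h(t) = 6·L_0(t) + 19·L_1(t) + 42·L_2(t).
Expanding and collecting terms gives h(t) = 5t^2 - 2t + 3.
Evaluating at t = 6: h(6) = 171.

171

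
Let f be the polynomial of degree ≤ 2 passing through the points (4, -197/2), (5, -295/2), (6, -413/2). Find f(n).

Write f(n) = an^2 + bn + c. Substituting each data point gives a linear system:
  16a + 4b + c = -197/2
  25a + 5b + c = -295/2
  36a + 6b + c = -413/2
Solving the system yields a = -5, b = -4, c = -5/2.
So f(n) = -5n^2 - 4n - 5/2.
Check: f(5) = -295/2. ✓

f(n) = -5n^2 - 4n - 5/2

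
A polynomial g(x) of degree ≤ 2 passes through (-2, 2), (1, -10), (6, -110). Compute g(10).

Using the Lagrange interpolation formula with nodes -2, 1, 6:
  L_0(x) = (x - 1)(x - 6) / 24
  L_1(x) = (x + 2)(x - 6) / -15
  L_2(x) = (x + 2)(x - 1) / 40
Then g(x) = 2·L_0(x) - 10·L_1(x) - 110·L_2(x).
Expanding and collecting terms gives g(x) = -2x² - 6x - 2.
Evaluating at x = 10: g(10) = -262.

-262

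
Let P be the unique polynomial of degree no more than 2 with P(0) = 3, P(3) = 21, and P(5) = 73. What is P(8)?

Using the Lagrange interpolation formula with nodes 0, 3, 5:
  L_0(x) = (x - 3)(x - 5) / 15
  L_1(x) = x(x - 5) / -6
  L_2(x) = x(x - 3) / 10
Then P(x) = 3·L_0(x) + 21·L_1(x) + 73·L_2(x).
Expanding and collecting terms gives P(x) = 4x^2 - 6x + 3.
Evaluating at x = 8: P(8) = 211.

211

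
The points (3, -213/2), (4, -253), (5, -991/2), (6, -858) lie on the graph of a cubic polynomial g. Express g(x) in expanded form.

g(x) = -4x^3 + (3/2)x - 3

Using the Lagrange interpolation formula with nodes 3, 4, 5, 6:
  L_0(x) = (x - 4)(x - 5)(x - 6) / -6
  L_1(x) = (x - 3)(x - 5)(x - 6) / 2
  L_2(x) = (x - 3)(x - 4)(x - 6) / -2
  L_3(x) = (x - 3)(x - 4)(x - 5) / 6
Then g(x) = -213/2·L_0(x) - 253·L_1(x) - 991/2·L_2(x) - 858·L_3(x).
Expanding and collecting terms gives g(x) = -4x^3 + (3/2)x - 3.
Check: g(4) = -253. ✓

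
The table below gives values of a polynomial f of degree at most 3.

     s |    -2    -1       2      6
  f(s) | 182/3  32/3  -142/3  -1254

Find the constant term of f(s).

Write f(s) = as^3 + bs^2 + cs + d. Substituting each data point gives a linear system:
  -8a + 4b - 2c + d = 182/3
  -a + b - c + d = 32/3
  8a + 4b + 2c + d = -142/3
  216a + 36b + 6c + d = -1254
Solving the system yields a = -6, b = 5/3, c = -3, d = 0.
So f(s) = -6s^3 + (5/3)s^2 - 3s.
The constant term is 0.

0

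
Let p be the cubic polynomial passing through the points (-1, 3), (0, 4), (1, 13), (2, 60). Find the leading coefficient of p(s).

Write p(s) = as^3 + bs^2 + cs + d. Substituting each data point gives a linear system:
  -a + b - c + d = 3
  d = 4
  a + b + c + d = 13
  8a + 4b + 2c + d = 60
Solving the system yields a = 5, b = 4, c = 0, d = 4.
So p(s) = 5s³ + 4s² + 4.
The leading coefficient is 5.

5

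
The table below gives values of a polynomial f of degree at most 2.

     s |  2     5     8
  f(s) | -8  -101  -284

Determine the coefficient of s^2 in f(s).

-5

Write f(s) = as^2 + bs + c. Substituting each data point gives a linear system:
  4a + 2b + c = -8
  25a + 5b + c = -101
  64a + 8b + c = -284
Solving the system yields a = -5, b = 4, c = 4.
So f(s) = -5s^2 + 4s + 4.
The leading coefficient is -5.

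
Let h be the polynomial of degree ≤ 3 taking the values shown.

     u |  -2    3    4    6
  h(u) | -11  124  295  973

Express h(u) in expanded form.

h(u) = 4u^3 + 4u^2 - 5u - 5

Using the Lagrange interpolation formula with nodes -2, 3, 4, 6:
  L_0(u) = (u - 3)(u - 4)(u - 6) / -240
  L_1(u) = (u + 2)(u - 4)(u - 6) / 15
  L_2(u) = (u + 2)(u - 3)(u - 6) / -12
  L_3(u) = (u + 2)(u - 3)(u - 4) / 48
Then h(u) = -11·L_0(u) + 124·L_1(u) + 295·L_2(u) + 973·L_3(u).
Expanding and collecting terms gives h(u) = 4u³ + 4u² - 5u - 5.
Check: h(6) = 973. ✓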